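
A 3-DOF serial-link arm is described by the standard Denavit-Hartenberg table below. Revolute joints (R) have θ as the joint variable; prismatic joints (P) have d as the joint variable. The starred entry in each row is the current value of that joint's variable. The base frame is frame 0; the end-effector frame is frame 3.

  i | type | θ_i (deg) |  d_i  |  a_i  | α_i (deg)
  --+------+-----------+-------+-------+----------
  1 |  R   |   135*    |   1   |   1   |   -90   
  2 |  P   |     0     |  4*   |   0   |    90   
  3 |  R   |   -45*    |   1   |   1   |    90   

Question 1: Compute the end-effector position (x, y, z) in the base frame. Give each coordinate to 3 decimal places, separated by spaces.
-3.536 -1.121 2.000

after link 1: o_1 = (-0.7071, 0.7071, 1.0000)
after link 2: o_2 = (-3.5355, -2.1213, 1.0000)
after link 3: o_3 = (-3.5355, -1.1213, 2.0000)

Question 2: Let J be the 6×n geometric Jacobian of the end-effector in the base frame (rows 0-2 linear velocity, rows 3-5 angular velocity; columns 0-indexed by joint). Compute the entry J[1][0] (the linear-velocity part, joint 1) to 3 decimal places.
-3.536

axis z_0 = ẑ; lever o_n−o_0 = (-3.5355,-1.1213,2.0000)
cross product → J_v[:, 0] = (1.1213,-3.5355,0.0000)
J_ω[:, 0] = z_0
entry J[1][0] = -3.5355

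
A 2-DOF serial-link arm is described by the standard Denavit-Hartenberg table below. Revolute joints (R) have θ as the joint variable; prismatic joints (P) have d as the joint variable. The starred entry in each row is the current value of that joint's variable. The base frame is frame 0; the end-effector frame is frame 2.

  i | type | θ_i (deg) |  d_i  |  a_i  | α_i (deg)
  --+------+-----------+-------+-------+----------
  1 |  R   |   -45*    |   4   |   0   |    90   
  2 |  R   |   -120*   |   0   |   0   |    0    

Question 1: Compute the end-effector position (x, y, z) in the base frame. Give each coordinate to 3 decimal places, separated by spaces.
0.000 0.000 4.000

after link 1: o_1 = (0.0000, 0.0000, 4.0000)
after link 2: o_2 = (0.0000, 0.0000, 4.0000)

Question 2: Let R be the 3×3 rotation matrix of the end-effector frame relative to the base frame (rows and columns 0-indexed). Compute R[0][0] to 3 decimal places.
End-effector x-axis (col 0 of R) = (-0.3536,0.3536,-0.8660)
R[0][0] = -0.3536

-0.354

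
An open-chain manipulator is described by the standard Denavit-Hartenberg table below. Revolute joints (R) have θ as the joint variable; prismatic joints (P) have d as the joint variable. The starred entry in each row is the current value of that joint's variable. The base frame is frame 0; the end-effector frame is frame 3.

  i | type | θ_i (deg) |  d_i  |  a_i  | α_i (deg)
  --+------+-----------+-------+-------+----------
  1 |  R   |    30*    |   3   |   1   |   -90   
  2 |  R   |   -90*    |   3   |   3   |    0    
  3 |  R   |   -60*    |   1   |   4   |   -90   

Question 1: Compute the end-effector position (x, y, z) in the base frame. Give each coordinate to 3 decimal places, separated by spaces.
-4.134 2.232 8.000

after link 1: o_1 = (0.8660, 0.5000, 3.0000)
after link 2: o_2 = (-0.6340, 3.0981, 6.0000)
after link 3: o_3 = (-4.1340, 2.2321, 8.0000)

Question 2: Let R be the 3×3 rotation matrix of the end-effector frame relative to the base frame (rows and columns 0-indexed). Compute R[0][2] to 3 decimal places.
0.433

End-effector z-axis (col 2 of R) = (0.4330,0.2500,0.8660)
R[0][2] = 0.4330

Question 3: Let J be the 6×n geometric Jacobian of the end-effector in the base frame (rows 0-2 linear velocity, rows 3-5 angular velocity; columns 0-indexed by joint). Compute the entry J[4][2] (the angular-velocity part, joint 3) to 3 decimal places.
axis z_2 = (-0.5000,0.8660,0.0000); lever o_n−o_2 = (-3.5000,-0.8660,2.0000)
cross product → J_v[:, 2] = (1.7321,1.0000,3.4641)
J_ω[:, 2] = z_2
entry J[4][2] = 0.8660

0.866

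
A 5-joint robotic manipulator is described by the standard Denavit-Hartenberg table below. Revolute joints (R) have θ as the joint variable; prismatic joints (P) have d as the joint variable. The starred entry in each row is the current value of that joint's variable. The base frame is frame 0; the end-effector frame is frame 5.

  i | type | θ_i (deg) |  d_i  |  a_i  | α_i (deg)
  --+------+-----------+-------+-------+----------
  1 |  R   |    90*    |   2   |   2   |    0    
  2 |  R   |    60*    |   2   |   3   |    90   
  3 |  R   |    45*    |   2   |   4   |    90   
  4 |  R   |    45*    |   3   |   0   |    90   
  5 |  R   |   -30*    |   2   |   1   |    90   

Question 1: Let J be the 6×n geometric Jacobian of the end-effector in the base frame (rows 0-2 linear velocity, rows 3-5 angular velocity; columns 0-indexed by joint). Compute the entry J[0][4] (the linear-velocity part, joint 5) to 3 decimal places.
axis z_4 = (-0.7866,-0.3624,0.5000); lever o_n−o_4 = (-1.3358,-0.1547,1.7866)
cross product → J_v[:, 4] = (-0.5701,0.7374,-0.3624)
J_ω[:, 4] = z_4
entry J[0][4] = -0.5701

-0.570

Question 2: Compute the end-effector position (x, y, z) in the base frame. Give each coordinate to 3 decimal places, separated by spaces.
after link 1: o_1 = (0.0000, 2.0000, 2.0000)
after link 2: o_2 = (-2.5981, 3.5000, 4.0000)
after link 3: o_3 = (-4.0476, 6.6463, 6.8284)
after link 4: o_4 = (-5.8847, 7.7069, 4.7071)
after link 5: o_5 = (-7.2204, 7.5522, 6.4937)

-7.220 7.552 6.494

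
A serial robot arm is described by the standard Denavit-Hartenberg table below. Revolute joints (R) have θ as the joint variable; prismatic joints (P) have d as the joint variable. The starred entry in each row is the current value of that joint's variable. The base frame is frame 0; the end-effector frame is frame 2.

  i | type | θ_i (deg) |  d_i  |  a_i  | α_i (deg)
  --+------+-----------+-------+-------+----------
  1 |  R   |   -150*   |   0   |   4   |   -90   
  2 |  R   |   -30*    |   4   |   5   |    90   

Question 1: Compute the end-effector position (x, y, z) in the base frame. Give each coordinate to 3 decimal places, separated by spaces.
after link 1: o_1 = (-3.4641, -2.0000, 0.0000)
after link 2: o_2 = (-5.2141, -7.6292, 2.5000)

-5.214 -7.629 2.500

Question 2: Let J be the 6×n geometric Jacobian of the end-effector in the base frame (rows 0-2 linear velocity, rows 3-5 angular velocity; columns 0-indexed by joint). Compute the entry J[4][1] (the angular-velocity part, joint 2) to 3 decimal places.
-0.866

axis z_1 = (0.5000,-0.8660,0.0000); lever o_n−o_1 = (-1.7500,-5.6292,2.5000)
cross product → J_v[:, 1] = (-2.1651,-1.2500,-4.3301)
J_ω[:, 1] = z_1
entry J[4][1] = -0.8660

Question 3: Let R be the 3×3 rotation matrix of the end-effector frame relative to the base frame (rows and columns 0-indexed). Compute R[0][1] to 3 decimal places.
End-effector y-axis (col 1 of R) = (0.5000,-0.8660,0.0000)
R[0][1] = 0.5000

0.500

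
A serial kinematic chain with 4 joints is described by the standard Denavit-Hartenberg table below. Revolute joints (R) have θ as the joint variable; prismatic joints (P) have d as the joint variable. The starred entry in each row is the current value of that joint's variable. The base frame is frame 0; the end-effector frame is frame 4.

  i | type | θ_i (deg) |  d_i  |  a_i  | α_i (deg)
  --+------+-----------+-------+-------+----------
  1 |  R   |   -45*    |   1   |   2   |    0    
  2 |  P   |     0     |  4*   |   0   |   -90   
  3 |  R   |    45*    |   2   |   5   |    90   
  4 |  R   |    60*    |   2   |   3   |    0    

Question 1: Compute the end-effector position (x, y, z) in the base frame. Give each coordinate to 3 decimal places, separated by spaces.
after link 1: o_1 = (1.4142, -1.4142, 1.0000)
after link 2: o_2 = (1.4142, -1.4142, 5.0000)
after link 3: o_3 = (5.3284, -2.5000, 1.4645)
after link 4: o_4 = (8.9155, -2.4129, 1.8180)

8.916 -2.413 1.818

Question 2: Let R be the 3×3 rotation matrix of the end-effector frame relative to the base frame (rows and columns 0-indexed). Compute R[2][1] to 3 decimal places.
0.612

End-effector y-axis (col 1 of R) = (-0.0795,0.7866,0.6124)
R[2][1] = 0.6124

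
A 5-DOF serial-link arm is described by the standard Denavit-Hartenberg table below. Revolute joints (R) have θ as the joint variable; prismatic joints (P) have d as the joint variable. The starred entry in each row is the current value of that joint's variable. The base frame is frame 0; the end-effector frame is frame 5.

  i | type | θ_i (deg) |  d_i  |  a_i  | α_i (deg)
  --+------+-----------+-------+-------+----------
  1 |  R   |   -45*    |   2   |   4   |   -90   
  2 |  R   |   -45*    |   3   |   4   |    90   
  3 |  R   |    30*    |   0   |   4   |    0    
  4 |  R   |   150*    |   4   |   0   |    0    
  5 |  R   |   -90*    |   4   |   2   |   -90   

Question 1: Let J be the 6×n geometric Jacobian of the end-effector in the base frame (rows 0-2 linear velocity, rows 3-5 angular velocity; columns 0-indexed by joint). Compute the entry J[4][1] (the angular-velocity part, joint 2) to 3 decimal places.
0.707

axis z_1 = (0.7071,0.7071,0.0000); lever o_n−o_1 = (4.6818,5.2177,10.9348)
cross product → J_v[:, 1] = (7.7321,-7.7321,0.3789)
J_ω[:, 1] = z_1
entry J[4][1] = 0.7071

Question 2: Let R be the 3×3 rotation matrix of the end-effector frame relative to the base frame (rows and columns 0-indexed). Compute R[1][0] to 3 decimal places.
End-effector x-axis (col 0 of R) = (0.7071,0.7071,-0.0000)
R[1][0] = 0.7071

0.707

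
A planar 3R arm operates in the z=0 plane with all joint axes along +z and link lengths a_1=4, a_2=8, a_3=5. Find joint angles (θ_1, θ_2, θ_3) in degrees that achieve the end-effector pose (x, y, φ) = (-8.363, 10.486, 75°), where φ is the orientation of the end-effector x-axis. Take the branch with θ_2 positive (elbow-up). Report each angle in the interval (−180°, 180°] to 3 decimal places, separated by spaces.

wrist centre = target − a_3·(cos φ, sin φ) = (-9.6571, 5.6564)
cos θ_2 = (125.2540−4²−8²)/(2·4·8) = 0.7071; θ_2 = 45.0010° (elbow-up)
β = atan2(5.6564,-9.6571) = 149.6416°; ψ = atan2(5.6570,9.6568) = 30.3619°
θ_1 = β − ψ = 119.2797°
θ_3 = φ − θ_1 − θ_2 = -89.2807° (wrapped to (-180°,180°])

119.280 45.001 -89.281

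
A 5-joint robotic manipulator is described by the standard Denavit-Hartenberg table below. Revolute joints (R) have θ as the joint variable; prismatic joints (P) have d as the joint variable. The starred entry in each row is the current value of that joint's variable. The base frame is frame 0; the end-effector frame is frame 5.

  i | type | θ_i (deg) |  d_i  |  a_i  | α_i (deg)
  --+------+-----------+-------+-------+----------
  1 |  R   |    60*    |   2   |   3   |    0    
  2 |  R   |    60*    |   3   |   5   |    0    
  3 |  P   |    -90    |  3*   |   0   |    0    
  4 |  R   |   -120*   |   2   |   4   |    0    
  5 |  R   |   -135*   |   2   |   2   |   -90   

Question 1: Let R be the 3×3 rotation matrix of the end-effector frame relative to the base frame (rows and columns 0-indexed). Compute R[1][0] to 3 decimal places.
End-effector x-axis (col 0 of R) = (-0.7071,0.7071,0.0000)
R[1][0] = 0.7071

0.707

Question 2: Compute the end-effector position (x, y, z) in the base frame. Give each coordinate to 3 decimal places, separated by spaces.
-2.414 4.342 12.000

after link 1: o_1 = (1.5000, 2.5981, 2.0000)
after link 2: o_2 = (-1.0000, 6.9282, 5.0000)
after link 3: o_3 = (-1.0000, 6.9282, 8.0000)
after link 4: o_4 = (-1.0000, 2.9282, 10.0000)
after link 5: o_5 = (-2.4142, 4.3424, 12.0000)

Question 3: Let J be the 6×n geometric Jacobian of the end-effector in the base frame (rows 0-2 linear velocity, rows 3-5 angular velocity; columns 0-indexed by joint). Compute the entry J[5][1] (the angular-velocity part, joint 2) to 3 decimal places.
1.000

axis z_1 = (0.0000,0.0000,1.0000); lever o_n−o_1 = (-3.9142,1.7443,10.0000)
cross product → J_v[:, 1] = (-1.7443,-3.9142,0.0000)
J_ω[:, 1] = z_1
entry J[5][1] = 1.0000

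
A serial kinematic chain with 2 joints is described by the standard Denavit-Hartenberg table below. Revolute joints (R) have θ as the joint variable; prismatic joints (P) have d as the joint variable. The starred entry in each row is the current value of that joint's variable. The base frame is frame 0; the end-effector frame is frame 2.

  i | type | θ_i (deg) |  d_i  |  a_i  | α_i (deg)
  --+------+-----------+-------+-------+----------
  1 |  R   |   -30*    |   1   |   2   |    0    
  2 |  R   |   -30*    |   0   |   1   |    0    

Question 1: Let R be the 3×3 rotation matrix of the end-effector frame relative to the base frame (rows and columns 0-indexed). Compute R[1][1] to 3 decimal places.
End-effector y-axis (col 1 of R) = (0.8660,0.5000,0.0000)
R[1][1] = 0.5000

0.500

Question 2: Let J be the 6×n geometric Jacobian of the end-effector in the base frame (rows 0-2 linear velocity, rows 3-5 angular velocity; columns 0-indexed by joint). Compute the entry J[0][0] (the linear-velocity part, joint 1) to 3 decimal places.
1.866

axis z_0 = ẑ; lever o_n−o_0 = (2.2321,-1.8660,1.0000)
cross product → J_v[:, 0] = (1.8660,2.2321,-0.0000)
J_ω[:, 0] = z_0
entry J[0][0] = 1.8660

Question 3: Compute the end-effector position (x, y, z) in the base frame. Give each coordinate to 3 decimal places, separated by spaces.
2.232 -1.866 1.000

after link 1: o_1 = (1.7321, -1.0000, 1.0000)
after link 2: o_2 = (2.2321, -1.8660, 1.0000)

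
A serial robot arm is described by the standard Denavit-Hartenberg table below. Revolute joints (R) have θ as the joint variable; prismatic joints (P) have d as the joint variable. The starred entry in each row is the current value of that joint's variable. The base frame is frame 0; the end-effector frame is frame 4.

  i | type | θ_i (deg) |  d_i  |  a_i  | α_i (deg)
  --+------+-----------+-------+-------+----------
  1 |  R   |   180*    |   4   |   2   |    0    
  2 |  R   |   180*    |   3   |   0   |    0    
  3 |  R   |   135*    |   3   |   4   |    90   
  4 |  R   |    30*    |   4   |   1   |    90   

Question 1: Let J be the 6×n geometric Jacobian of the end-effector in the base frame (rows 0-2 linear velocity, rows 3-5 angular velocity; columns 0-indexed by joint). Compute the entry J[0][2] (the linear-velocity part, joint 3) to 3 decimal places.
axis z_2 = (0.0000,0.0000,1.0000); lever o_n−o_2 = (-0.6124,6.2692,3.5000)
cross product → J_v[:, 2] = (-6.2692,-0.6124,0.0000)
J_ω[:, 2] = z_2
entry J[0][2] = -6.2692

-6.269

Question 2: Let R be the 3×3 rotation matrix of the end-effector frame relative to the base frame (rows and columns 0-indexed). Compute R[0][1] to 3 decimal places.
End-effector y-axis (col 1 of R) = (0.7071,0.7071,0.0000)
R[0][1] = 0.7071

0.707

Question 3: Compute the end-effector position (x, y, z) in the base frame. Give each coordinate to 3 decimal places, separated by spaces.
after link 1: o_1 = (-2.0000, 0.0000, 4.0000)
after link 2: o_2 = (-2.0000, 0.0000, 7.0000)
after link 3: o_3 = (-4.8284, 2.8284, 10.0000)
after link 4: o_4 = (-2.6124, 6.2692, 10.5000)

-2.612 6.269 10.500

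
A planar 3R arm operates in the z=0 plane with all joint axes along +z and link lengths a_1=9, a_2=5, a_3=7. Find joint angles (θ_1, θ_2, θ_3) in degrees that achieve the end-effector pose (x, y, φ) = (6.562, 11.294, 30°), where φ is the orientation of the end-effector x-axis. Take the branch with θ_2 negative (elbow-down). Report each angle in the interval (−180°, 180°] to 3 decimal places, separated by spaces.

wrist centre = target − a_3·(cos φ, sin φ) = (0.4998, 7.7940)
cos θ_2 = (60.9963−9²−5²)/(2·9·5) = -0.5000; θ_2 = -120.0028° (elbow-down)
β = atan2(7.7940,0.4998) = 86.3307°; ψ = atan2(-4.3300,6.4998) = -33.6706°
θ_1 = β − ψ = 120.0013°
θ_3 = φ − θ_1 − θ_2 = 30.0014° (wrapped to (-180°,180°])

120.001 -120.003 30.001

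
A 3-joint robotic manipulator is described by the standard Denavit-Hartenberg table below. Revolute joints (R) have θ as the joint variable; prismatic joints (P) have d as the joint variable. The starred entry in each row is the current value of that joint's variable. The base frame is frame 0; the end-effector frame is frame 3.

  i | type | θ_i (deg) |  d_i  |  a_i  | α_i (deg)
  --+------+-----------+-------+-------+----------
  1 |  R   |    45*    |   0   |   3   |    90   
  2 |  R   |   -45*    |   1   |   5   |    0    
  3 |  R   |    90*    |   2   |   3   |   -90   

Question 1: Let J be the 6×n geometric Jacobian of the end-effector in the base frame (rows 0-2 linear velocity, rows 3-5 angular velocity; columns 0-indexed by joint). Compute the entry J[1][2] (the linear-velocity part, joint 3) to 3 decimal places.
axis z_2 = (0.7071,-0.7071,0.0000); lever o_n−o_2 = (2.9142,0.0858,2.1213)
cross product → J_v[:, 2] = (-1.5000,-1.5000,2.1213)
J_ω[:, 2] = z_2
entry J[1][2] = -1.5000

-1.500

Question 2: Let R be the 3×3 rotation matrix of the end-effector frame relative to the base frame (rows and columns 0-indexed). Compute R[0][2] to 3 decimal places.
End-effector z-axis (col 2 of R) = (-0.5000,-0.5000,0.7071)
R[0][2] = -0.5000

-0.500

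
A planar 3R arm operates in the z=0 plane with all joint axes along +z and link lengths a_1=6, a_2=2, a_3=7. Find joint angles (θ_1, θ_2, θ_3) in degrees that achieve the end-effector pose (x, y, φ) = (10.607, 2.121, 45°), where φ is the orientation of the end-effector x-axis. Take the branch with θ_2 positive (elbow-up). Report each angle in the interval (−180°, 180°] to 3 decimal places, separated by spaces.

wrist centre = target − a_3·(cos φ, sin φ) = (5.6573, -2.8287)
cos θ_2 = (40.0063−6²−2²)/(2·6·2) = 0.0003; θ_2 = 89.9849° (elbow-up)
β = atan2(-2.8287,5.6573) = -26.5660°; ψ = atan2(2.0000,6.0005) = 18.4334°
θ_1 = β − ψ = -44.9995°
θ_3 = φ − θ_1 − θ_2 = 0.0146° (wrapped to (-180°,180°])

-44.999 89.985 0.015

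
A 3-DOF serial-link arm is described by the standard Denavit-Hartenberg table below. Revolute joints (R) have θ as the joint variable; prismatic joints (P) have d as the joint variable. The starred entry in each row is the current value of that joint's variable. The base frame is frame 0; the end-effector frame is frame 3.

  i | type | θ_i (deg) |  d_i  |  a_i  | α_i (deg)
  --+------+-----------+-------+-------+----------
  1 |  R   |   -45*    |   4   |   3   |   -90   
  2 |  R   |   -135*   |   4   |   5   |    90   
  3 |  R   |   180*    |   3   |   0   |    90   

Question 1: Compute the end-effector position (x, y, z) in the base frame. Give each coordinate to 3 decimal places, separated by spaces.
after link 1: o_1 = (2.1213, -2.1213, 4.0000)
after link 2: o_2 = (2.4497, 3.2071, 7.5355)
after link 3: o_3 = (0.9497, 4.7071, 5.4142)

0.950 4.707 5.414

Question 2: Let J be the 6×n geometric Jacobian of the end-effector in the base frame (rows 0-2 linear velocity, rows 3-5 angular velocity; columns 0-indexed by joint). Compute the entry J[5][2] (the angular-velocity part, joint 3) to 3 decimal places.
-0.707

axis z_2 = (-0.5000,0.5000,-0.7071); lever o_n−o_2 = (-1.5000,1.5000,-2.1213)
cross product → J_v[:, 2] = (0.0000,0.0000,0.0000)
J_ω[:, 2] = z_2
entry J[5][2] = -0.7071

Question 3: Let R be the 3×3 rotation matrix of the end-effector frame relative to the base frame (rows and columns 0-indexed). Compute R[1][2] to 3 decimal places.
0.707

End-effector z-axis (col 2 of R) = (0.7071,0.7071,0.0000)
R[1][2] = 0.7071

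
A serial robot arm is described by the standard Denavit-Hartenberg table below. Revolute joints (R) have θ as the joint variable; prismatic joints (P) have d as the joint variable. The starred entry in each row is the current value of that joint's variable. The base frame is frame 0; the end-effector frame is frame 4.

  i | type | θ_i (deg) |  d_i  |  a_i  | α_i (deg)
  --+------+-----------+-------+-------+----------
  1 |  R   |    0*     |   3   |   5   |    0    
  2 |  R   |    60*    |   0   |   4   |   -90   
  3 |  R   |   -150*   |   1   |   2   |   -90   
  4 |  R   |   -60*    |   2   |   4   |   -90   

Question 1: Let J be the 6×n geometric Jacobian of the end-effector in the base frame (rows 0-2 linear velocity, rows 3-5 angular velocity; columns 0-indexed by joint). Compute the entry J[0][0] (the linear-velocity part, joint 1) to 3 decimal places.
axis z_0 = ẑ; lever o_n−o_0 = (1.9019,3.5622,6.7321)
cross product → J_v[:, 0] = (-3.5622,1.9019,0.0000)
J_ω[:, 0] = z_0
entry J[0][0] = -3.5622

-3.562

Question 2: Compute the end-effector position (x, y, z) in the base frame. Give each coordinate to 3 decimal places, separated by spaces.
after link 1: o_1 = (5.0000, 0.0000, 3.0000)
after link 2: o_2 = (7.0000, 3.4641, 3.0000)
after link 3: o_3 = (5.2679, 2.4641, 4.0000)
after link 4: o_4 = (1.9019, 3.5622, 6.7321)

1.902 3.562 6.732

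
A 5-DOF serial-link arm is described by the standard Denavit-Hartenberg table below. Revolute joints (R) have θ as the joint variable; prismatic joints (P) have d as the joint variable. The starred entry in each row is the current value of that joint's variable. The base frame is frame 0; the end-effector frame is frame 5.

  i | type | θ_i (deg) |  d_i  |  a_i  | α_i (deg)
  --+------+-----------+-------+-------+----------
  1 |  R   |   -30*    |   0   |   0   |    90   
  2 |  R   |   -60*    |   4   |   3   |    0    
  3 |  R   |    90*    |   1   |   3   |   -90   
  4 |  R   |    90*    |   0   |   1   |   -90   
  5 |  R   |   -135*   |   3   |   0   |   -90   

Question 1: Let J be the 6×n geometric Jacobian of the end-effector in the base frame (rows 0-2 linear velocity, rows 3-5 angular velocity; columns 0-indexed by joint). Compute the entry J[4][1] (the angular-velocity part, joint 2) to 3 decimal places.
axis z_1 = (-0.5000,-0.8660,0.0000); lever o_n−o_1 = (-0.7010,-4.2141,-2.5981)
cross product → J_v[:, 1] = (2.2500,-1.2990,1.5000)
J_ω[:, 1] = z_1
entry J[4][1] = -0.8660

-0.866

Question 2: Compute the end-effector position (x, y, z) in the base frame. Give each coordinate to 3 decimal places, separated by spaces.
-0.701 -4.214 -2.598

after link 1: o_1 = (0.0000, 0.0000, 0.0000)
after link 2: o_2 = (-0.7010, -4.2141, -2.5981)
after link 3: o_3 = (1.0490, -6.3792, -1.0981)
after link 4: o_4 = (1.5490, -5.5131, -1.0981)
after link 5: o_5 = (-0.7010, -4.2141, -2.5981)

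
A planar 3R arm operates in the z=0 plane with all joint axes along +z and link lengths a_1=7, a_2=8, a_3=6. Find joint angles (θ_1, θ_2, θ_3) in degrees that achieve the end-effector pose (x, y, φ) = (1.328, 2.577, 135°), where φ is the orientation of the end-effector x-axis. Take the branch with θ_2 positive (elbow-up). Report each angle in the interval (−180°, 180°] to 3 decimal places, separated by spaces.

wrist centre = target − a_3·(cos φ, sin φ) = (5.5706, -1.6656)
cos θ_2 = (33.8064−7²−8²)/(2·7·8) = -0.7071; θ_2 = 134.9983° (elbow-up)
β = atan2(-1.6656,5.5706) = -16.6468°; ψ = atan2(5.6570,1.3433) = 76.6420°
θ_1 = β − ψ = -93.2888°
θ_3 = φ − θ_1 − θ_2 = 93.2905° (wrapped to (-180°,180°])

-93.289 134.998 93.291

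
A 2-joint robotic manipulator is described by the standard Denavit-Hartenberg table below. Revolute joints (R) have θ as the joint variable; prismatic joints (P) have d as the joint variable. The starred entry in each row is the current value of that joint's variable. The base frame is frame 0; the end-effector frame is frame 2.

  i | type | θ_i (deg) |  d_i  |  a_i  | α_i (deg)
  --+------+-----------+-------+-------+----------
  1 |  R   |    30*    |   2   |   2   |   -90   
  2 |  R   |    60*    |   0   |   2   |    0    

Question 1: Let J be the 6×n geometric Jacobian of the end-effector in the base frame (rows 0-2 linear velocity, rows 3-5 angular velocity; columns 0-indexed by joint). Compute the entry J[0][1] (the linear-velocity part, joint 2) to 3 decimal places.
-1.500

axis z_1 = (-0.5000,0.8660,0.0000); lever o_n−o_1 = (0.8660,0.5000,-1.7321)
cross product → J_v[:, 1] = (-1.5000,-0.8660,-1.0000)
J_ω[:, 1] = z_1
entry J[0][1] = -1.5000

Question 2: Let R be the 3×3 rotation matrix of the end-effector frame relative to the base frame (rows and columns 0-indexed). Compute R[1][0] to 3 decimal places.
0.250

End-effector x-axis (col 0 of R) = (0.4330,0.2500,-0.8660)
R[1][0] = 0.2500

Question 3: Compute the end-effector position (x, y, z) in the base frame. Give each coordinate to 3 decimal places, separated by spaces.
2.598 1.500 0.268

after link 1: o_1 = (1.7321, 1.0000, 2.0000)
after link 2: o_2 = (2.5981, 1.5000, 0.2679)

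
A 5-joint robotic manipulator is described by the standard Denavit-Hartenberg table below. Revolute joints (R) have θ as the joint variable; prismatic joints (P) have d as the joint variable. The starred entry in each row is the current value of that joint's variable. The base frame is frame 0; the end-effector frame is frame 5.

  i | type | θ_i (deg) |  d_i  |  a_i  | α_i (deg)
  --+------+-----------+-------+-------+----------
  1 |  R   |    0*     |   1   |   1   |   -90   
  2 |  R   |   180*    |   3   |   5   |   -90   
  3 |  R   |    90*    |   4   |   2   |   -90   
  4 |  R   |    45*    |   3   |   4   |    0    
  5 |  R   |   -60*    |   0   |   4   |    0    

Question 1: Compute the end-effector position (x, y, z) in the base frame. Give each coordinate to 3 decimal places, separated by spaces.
-1.000 -5.692 3.207

after link 1: o_1 = (1.0000, 0.0000, 1.0000)
after link 2: o_2 = (-4.0000, 3.0000, 1.0000)
after link 3: o_3 = (-4.0000, 1.0000, 5.0000)
after link 4: o_4 = (-1.0000, -1.8284, 2.1716)
after link 5: o_5 = (-1.0000, -5.6921, 3.2068)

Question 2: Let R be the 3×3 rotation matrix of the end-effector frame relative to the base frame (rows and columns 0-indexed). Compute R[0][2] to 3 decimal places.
1.000

End-effector z-axis (col 2 of R) = (1.0000,-0.0000,0.0000)
R[0][2] = 1.0000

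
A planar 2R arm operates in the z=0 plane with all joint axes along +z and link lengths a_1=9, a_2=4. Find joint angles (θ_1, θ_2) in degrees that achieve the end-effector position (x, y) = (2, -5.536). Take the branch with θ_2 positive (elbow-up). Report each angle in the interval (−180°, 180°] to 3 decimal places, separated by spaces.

cos θ_2 = (34.6473−9²−4²)/(2·9·4) = -0.8660; θ_2 = 149.9982° (elbow-up)
β = atan2(-5.5360,2.0000) = -70.1366°; ψ = atan2(2.0001,5.5360) = 19.8645°
θ_1 = β − ψ = -90.0011°

-90.001 149.998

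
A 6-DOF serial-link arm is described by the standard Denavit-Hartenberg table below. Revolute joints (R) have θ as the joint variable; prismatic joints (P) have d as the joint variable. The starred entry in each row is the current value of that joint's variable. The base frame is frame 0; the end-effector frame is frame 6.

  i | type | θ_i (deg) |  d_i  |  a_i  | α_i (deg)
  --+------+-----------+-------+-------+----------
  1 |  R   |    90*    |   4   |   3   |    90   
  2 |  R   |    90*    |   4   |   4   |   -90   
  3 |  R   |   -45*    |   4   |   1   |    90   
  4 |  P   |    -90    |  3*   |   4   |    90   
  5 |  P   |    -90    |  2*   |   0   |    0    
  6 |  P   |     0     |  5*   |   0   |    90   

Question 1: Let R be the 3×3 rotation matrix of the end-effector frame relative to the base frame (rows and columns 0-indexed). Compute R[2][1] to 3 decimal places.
End-effector y-axis (col 1 of R) = (-0.7071,0.0000,-0.7071)
R[2][1] = -0.7071

-0.707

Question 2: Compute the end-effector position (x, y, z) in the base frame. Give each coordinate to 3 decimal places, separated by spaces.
1.879 3.000 1.636

after link 1: o_1 = (0.0000, 3.0000, 4.0000)
after link 2: o_2 = (4.0000, 3.0000, 8.0000)
after link 3: o_3 = (4.7071, -1.0000, 8.7071)
after link 4: o_4 = (6.8284, 3.0000, 6.5858)
after link 5: o_5 = (5.4142, 3.0000, 5.1716)
after link 6: o_6 = (1.8787, 3.0000, 1.6360)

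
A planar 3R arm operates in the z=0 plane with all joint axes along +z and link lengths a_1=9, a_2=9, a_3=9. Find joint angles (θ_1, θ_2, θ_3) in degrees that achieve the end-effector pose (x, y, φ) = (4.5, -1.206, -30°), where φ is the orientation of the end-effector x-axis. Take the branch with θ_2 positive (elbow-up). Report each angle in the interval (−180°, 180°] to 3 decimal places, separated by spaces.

60.001 150.001 119.997

wrist centre = target − a_3·(cos φ, sin φ) = (-3.2942, 3.2940)
cos θ_2 = (21.7024−9²−9²)/(2·9·9) = -0.8660; θ_2 = 150.0011° (elbow-up)
β = atan2(3.2940,-3.2942) = 135.0020°; ψ = atan2(4.4999,1.2057) = 75.0005°
θ_1 = β − ψ = 60.0015°
θ_3 = φ − θ_1 − θ_2 = 119.9975° (wrapped to (-180°,180°])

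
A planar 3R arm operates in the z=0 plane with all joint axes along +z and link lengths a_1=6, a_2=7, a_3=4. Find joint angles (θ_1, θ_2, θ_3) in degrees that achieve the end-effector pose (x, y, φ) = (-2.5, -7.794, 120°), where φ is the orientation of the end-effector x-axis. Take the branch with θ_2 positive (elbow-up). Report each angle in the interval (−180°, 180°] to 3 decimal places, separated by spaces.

-125.088 60.004 -174.916

wrist centre = target − a_3·(cos φ, sin φ) = (-0.5000, -11.2581)
cos θ_2 = (126.9949−6²−7²)/(2·6·7) = 0.4999; θ_2 = 60.0041° (elbow-up)
β = atan2(-11.2581,-0.5000) = -92.5430°; ψ = atan2(6.0624,9.4996) = 32.5452°
θ_1 = β − ψ = -125.0881°
θ_3 = φ − θ_1 − θ_2 = -174.9159° (wrapped to (-180°,180°])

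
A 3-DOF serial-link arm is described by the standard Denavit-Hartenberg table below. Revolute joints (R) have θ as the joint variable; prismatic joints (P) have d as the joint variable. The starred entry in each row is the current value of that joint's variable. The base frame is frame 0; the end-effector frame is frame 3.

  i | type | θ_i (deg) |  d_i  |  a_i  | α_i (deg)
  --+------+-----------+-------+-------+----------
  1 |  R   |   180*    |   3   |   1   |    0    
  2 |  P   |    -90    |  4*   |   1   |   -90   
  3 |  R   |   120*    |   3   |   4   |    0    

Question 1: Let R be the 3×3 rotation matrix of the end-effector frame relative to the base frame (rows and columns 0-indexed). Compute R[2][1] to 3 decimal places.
End-effector y-axis (col 1 of R) = (-0.0000,-0.8660,0.5000)
R[2][1] = 0.5000

0.500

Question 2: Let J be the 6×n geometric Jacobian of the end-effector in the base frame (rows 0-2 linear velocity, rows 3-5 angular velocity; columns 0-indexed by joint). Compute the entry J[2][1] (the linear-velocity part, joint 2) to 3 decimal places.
1.000

prismatic axis z_1 = (0.0000,0.0000,1.0000)
J_v[:, 1] = z_1; J_ω[:, 1] = (0,0,0)
entry J[2][1] = 1.0000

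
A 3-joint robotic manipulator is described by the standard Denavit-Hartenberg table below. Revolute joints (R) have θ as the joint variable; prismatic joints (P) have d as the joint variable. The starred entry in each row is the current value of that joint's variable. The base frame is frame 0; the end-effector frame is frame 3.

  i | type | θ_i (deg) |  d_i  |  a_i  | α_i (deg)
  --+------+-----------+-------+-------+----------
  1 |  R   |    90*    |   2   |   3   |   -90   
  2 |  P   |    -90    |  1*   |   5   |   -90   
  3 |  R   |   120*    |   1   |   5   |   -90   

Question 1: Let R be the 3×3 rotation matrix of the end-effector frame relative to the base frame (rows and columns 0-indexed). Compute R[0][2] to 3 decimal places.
End-effector z-axis (col 2 of R) = (-0.5000,0.0000,-0.8660)
R[0][2] = -0.5000

-0.500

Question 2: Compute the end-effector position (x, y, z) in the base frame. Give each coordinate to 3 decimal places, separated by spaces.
3.330 4.000 4.500

after link 1: o_1 = (0.0000, 3.0000, 2.0000)
after link 2: o_2 = (-1.0000, 3.0000, 7.0000)
after link 3: o_3 = (3.3301, 4.0000, 4.5000)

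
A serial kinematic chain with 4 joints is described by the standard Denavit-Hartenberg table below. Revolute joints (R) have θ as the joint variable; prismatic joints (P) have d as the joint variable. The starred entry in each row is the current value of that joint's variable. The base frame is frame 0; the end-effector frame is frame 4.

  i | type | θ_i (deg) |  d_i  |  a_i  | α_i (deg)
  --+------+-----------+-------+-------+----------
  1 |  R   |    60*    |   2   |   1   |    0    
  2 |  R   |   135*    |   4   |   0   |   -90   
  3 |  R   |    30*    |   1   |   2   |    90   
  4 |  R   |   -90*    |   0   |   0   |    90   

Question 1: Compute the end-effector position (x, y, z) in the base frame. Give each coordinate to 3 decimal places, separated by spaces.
after link 1: o_1 = (0.5000, 0.8660, 2.0000)
after link 2: o_2 = (0.5000, 0.8660, 6.0000)
after link 3: o_3 = (-0.9142, -0.5482, 5.0000)
after link 4: o_4 = (-0.9142, -0.5482, 5.0000)

-0.914 -0.548 5.000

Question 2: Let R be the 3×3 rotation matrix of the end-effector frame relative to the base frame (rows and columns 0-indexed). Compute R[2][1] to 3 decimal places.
0.866

End-effector y-axis (col 1 of R) = (-0.4830,-0.1294,0.8660)
R[2][1] = 0.8660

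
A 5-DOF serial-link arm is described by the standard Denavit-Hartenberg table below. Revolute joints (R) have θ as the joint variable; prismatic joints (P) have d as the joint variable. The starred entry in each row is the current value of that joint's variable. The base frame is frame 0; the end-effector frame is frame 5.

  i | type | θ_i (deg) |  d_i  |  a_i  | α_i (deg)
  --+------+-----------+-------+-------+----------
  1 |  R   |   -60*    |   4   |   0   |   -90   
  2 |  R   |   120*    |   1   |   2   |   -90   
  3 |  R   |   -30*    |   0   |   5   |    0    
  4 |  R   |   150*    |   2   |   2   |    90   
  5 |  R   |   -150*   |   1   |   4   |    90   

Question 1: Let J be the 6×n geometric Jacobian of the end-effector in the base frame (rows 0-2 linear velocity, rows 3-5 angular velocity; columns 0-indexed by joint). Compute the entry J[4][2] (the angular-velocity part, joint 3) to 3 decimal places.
0.750

axis z_2 = (-0.4330,0.7500,0.5000); lever o_n−o_2 = (1.3481,4.2010,-5.1340)
cross product → J_v[:, 2] = (-5.9510,-1.5490,-2.8301)
J_ω[:, 2] = z_2
entry J[4][2] = 0.7500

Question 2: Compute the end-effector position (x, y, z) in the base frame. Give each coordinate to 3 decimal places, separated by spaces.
after link 1: o_1 = (0.0000, 0.0000, 4.0000)
after link 2: o_2 = (0.3660, 1.3660, 2.2679)
after link 3: o_3 = (1.4486, 4.4910, -1.4821)
after link 4: o_4 = (-0.6675, 4.6920, 0.3840)
after link 5: o_5 = (1.7141, 5.5670, -2.8660)

1.714 5.567 -2.866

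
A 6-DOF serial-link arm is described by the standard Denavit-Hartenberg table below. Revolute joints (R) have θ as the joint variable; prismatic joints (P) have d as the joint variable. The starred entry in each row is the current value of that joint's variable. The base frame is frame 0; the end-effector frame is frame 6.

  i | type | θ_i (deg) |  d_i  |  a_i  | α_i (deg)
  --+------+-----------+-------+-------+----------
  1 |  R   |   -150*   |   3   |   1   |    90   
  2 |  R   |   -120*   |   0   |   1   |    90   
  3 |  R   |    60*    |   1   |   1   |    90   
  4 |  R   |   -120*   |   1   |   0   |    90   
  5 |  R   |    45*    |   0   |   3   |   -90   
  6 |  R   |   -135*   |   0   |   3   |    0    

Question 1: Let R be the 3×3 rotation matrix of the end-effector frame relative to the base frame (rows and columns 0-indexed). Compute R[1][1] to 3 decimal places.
-0.897

End-effector y-axis (col 1 of R) = (0.4396,-0.8972,-0.0413)
R[1][1] = -0.8972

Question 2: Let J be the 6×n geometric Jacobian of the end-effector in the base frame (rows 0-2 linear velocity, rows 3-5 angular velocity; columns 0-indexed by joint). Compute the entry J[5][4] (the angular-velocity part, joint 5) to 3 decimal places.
0.625

axis z_4 = (0.5625,-0.5413,0.6250); lever o_n−o_4 = (1.2453,-1.7875,0.7253)
cross product → J_v[:, 4] = (0.7246,0.3703,-0.3315)
J_ω[:, 4] = z_4
entry J[5][4] = 0.6250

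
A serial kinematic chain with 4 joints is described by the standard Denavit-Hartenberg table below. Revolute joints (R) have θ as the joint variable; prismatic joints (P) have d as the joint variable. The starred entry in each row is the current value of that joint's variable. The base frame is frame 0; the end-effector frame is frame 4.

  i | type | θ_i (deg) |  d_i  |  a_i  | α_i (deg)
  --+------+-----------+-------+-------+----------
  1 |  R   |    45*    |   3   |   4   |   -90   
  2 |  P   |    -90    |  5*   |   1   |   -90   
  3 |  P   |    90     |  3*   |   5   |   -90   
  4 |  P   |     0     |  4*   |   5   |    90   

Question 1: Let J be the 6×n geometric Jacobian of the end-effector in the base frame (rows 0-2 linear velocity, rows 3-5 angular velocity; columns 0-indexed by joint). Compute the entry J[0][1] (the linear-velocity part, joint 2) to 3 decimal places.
prismatic axis z_1 = (-0.7071,0.7071,0.0000)
J_v[:, 1] = z_1; J_ω[:, 1] = (0,0,0)
entry J[0][1] = -0.7071

-0.707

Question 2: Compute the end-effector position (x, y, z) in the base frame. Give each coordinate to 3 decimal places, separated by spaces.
after link 1: o_1 = (2.8284, 2.8284, 3.0000)
after link 2: o_2 = (-0.7071, 6.3640, 4.0000)
after link 3: o_3 = (4.9497, 4.9497, 4.0000)
after link 4: o_4 = (8.4853, 1.4142, 0.0000)

8.485 1.414 0.000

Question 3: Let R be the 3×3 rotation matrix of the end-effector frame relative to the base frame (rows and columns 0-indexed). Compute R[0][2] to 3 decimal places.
0.707

End-effector z-axis (col 2 of R) = (0.7071,0.7071,-0.0000)
R[0][2] = 0.7071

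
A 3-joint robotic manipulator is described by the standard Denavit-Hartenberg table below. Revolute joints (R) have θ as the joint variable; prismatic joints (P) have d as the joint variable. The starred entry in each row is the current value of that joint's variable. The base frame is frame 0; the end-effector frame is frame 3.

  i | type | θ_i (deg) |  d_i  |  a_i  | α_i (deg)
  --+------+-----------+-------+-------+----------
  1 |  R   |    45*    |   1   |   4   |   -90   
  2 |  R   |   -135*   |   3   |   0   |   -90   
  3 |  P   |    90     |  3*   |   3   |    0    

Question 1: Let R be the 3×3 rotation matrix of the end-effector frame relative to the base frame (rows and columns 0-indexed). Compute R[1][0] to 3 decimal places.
End-effector x-axis (col 0 of R) = (0.7071,-0.7071,0.0000)
R[1][0] = -0.7071

-0.707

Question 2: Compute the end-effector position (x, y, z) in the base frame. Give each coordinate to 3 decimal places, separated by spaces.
after link 1: o_1 = (2.8284, 2.8284, 1.0000)
after link 2: o_2 = (0.7071, 4.9497, 1.0000)
after link 3: o_3 = (4.3284, 4.3284, 3.1213)

4.328 4.328 3.121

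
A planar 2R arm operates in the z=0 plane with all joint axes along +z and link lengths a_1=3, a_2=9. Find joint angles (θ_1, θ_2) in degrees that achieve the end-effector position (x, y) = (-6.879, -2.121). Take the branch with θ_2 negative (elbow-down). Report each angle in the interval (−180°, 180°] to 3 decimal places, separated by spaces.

-45.009 -134.995

cos θ_2 = (51.8193−3²−9²)/(2·3·9) = -0.7071; θ_2 = -134.9954° (elbow-down)
β = atan2(-2.1210,-6.8790) = -162.8639°; ψ = atan2(-6.3645,-3.3635) = -117.8553°
θ_1 = β − ψ = -45.0087°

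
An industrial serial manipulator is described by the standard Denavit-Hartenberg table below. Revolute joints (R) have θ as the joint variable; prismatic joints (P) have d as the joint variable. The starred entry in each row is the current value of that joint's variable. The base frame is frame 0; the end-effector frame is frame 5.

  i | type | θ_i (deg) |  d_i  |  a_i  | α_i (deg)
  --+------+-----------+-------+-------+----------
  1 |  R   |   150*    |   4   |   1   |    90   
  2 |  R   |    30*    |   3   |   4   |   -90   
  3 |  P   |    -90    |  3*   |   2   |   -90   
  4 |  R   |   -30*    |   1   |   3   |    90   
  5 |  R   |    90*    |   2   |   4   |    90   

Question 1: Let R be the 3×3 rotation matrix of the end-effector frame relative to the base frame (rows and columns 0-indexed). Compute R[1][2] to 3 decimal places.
End-effector z-axis (col 2 of R) = (0.6495,0.6250,0.4330)
R[1][2] = 0.6250

0.625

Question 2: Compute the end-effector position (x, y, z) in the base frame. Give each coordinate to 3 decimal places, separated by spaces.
-1.618 8.553 13.897

after link 1: o_1 = (-0.8660, 0.5000, 4.0000)
after link 2: o_2 = (-2.3660, 4.8301, 6.0000)
after link 3: o_3 = (-0.0670, 5.8122, 8.5981)
after link 4: o_4 = (1.1316, 8.1202, 10.3971)
after link 5: o_5 = (-1.6184, 8.5532, 13.8971)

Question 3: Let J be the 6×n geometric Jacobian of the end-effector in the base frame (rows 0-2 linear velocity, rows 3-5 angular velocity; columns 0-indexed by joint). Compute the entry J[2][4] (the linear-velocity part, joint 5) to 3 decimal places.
-1.732

axis z_4 = (0.1250,-0.6495,0.7500); lever o_n−o_4 = (-2.7500,0.4330,3.5000)
cross product → J_v[:, 4] = (-2.5981,-2.5000,-1.7321)
J_ω[:, 4] = z_4
entry J[2][4] = -1.7321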